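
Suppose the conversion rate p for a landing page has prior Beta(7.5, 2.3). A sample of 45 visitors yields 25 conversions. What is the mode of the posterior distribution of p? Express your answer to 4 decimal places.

p̂_MAP = 0.5966

Prior: Beta(7.5, 2.3).
Data: 25 successes in 45 trials. The binomial likelihood contributes p^25(1−p)^20, so the posterior is Beta(7.5+25, 2.3+20) = Beta(32.5, 22.3).
For Beta(a, b) with a, b > 1 the mode is (a−1)/(a+b−2) = 31.5/52.8 ≈ 0.5966.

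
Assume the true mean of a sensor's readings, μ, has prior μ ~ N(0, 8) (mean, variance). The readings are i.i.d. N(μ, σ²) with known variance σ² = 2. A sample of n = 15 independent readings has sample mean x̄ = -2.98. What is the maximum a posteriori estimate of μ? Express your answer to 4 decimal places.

μ̂_MAP = -2.9311

n = 15, x̄ = -2.98.
For a Normal prior and Normal likelihood with known variance, the posterior is Normal; its mode equals its mean, the precision-weighted average.
Prior precision 1/σ₀² = 1/8 = 0.125; data precision n/σ² = 15/2 = 7.5.
μ̂ = (0.125·0 + 7.5·(-2.98)) / (0.125 + 7.5) = (-22.35)/7.625 = -894/305 ≈ -2.9311.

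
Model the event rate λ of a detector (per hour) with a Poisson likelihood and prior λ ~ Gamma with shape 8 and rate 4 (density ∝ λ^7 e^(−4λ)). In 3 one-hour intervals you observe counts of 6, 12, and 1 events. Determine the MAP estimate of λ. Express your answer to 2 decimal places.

Σxᵢ = 6+12+1 = 19, with n = 3.
Posterior ∝ λ^7e^(−4λ) · λ^19e^(−3λ) = λ^26e^(−7λ), i.e. Gamma(shape=27, rate=7).
The mode of a Gamma(a, b) with a ≥ 1 (shape–rate) is (a−1)/b = 26/7 ≈ 3.71.

λ̂_MAP = 3.71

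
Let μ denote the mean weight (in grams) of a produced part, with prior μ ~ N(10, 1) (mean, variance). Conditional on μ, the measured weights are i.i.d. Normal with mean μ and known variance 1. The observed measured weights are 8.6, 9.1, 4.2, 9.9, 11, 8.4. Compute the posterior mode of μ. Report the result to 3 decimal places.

μ̂_MAP = 8.743

n = 6; x̄ = (8.6 + 9.1 + 4.2 + 9.9 + 11 + 8.4)/6 = 51.2/6 = 128/15 ≈ 8.5333.
For a Normal prior and Normal likelihood with known variance, the posterior is Normal; its mode equals its mean, the precision-weighted average.
Prior precision 1/σ₀² = 1/1 = 1; data precision n/σ² = 6/1 = 6.
μ̂ = (1·10 + 6·(128/15)) / (1 + 6) = 61.2/7 = 306/35 ≈ 8.743.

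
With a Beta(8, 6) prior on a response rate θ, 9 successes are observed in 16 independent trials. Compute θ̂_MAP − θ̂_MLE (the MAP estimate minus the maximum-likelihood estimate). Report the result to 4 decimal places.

MAP − MLE = 0.0089

Posterior is Beta(17, 13); MAP = (17−1)/(30−2) = 16/28 ≈ 0.57143.
MLE ignores the prior: θ̂_MLE = k/n = 9/16 ≈ 0.56250.
Difference = 16/28 − 9/16 = 1/112 ≈ 0.0089.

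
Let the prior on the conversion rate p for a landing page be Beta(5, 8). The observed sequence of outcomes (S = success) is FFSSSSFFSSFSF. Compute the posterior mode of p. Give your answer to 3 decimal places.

Prior: Beta(5, 8).
Data: 7 successes in 13 trials (from the sequence). The binomial likelihood contributes p^7(1−p)^6, so the posterior is Beta(5+7, 8+6) = Beta(12, 14).
For Beta(a, b) with a, b > 1 the mode is (a−1)/(a+b−2) = 11/24 ≈ 0.458.

p̂_MAP = 0.458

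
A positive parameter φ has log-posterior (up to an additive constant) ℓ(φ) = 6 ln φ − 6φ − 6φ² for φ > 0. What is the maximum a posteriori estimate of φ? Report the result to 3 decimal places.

ℓ'(φ) = 6/φ − 6 − 12φ. Setting this to zero and multiplying by φ: 12φ² + 6φ − 6 = 0.
φ = (−6 + √(6² + 4·12·6)) / (2·12) = (−6 + √324) / 24 = (−6 + 18)/24 = 1/2.
ℓ''(φ) = −6/φ² − 12 < 0, confirming a maximum.

φ̂_MAP = 0.500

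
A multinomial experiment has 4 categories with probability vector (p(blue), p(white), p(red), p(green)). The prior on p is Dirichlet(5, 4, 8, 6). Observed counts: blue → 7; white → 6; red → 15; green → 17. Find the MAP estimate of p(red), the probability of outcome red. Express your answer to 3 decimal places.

The posterior is Dirichlet(αᵢ + nᵢ) = Dirichlet(12, 10, 23, 23).
For a Dirichlet(a₁,…,a_K) with all aᵢ > 1, the mode has j-th component (aⱼ − 1)/(Σaᵢ − K).
Here Σaᵢ = 68 and K = 4, so p(red) = (23 − 1)/(68 − 4) = 22/64 ≈ 0.344.

MAP estimate of p(red) = 0.344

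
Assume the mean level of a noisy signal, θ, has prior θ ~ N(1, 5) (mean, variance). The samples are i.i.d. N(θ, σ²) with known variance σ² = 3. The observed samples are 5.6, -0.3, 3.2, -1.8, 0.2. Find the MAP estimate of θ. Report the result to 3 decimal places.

θ̂_MAP = 1.339

n = 5; x̄ = (5.6 + (-0.3) + 3.2 + (-1.8) + 0.2)/5 = 6.9/5 = 1.38.
For a Normal prior and Normal likelihood with known variance, the posterior is Normal; its mode equals its mean, the precision-weighted average.
Prior precision 1/σ₀² = 1/5 = 0.2; data precision n/σ² = 5/3.
θ̂ = (0.2·1 + (5/3)·1.38) / (0.2 + 5/3) = 2.5/(28/15) = 75/56 ≈ 1.339.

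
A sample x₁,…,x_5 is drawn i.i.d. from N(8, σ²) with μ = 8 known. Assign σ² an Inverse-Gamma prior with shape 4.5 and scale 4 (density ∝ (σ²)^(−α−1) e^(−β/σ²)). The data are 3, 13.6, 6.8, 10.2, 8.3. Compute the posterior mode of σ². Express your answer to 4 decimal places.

σ̂²_MAP = 4.4206

Sum of squared deviations about the known mean: SS = (3−8)² + (13.6−8)² + (6.8−8)² + (10.2−8)² + (8.3−8)² = 62.73.
The Normal likelihood contributes (σ²)^(−n/2) exp(−SS/(2σ²)), so the posterior is Inverse-Gamma(α + n/2, β + SS/2) = Inverse-Gamma(7, 35.365).
The mode of Inverse-Gamma(a, b) is b/(a+1) = 35.365/8 ≈ 4.4206.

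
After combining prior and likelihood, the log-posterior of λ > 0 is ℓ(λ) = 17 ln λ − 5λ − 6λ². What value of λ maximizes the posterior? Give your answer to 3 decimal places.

ℓ'(λ) = 17/λ − 5 − 12λ. Setting this to zero and multiplying by λ: 12λ² + 5λ − 17 = 0.
λ = (−5 + √(5² + 4·12·17)) / (2·12) = (−5 + √841) / 24 = (−5 + 29)/24 = 1.
ℓ''(λ) = −17/λ² − 12 < 0, confirming a maximum.

λ̂_MAP = 1.000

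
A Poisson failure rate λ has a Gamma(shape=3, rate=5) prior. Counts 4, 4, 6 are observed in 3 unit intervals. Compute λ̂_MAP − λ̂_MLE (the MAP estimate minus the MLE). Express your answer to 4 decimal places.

Σxᵢ = 14. Posterior is Gamma(17, 8); MAP = (17−1)/8 = 16/8 ≈ 2.00000.
MLE = x̄ = 14/3 ≈ 4.66667.
Difference = 16/8 − 14/3 = -8/3 ≈ -2.6667.

MAP − MLE = -2.6667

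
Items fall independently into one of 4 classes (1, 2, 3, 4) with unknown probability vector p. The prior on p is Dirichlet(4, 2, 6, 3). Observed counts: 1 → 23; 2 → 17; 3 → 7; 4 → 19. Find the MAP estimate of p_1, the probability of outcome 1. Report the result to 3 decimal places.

The posterior is Dirichlet(αᵢ + nᵢ) = Dirichlet(27, 19, 13, 22).
For a Dirichlet(a₁,…,a_K) with all aᵢ > 1, the mode has j-th component (aⱼ − 1)/(Σaᵢ − K).
Here Σaᵢ = 81 and K = 4, so p_1 = (27 − 1)/(81 − 4) = 26/77 ≈ 0.338.

MAP estimate: 0.338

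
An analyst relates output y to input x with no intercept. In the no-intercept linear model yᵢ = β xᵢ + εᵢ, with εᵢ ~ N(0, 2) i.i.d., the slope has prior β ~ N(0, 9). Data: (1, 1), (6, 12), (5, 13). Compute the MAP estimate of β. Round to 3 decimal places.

β̂_MAP = 2.218

log p(β | y) = −Σ(yᵢ − βxᵢ)²/(2·2) − β²/(2·9) + const.
Setting the derivative to zero: Σxᵢ(yᵢ − βxᵢ)/2 − β/9 = 0, so β = Σxᵢyᵢ / (Σxᵢ² + σ²/τ²).
Σxᵢyᵢ = 1·1 + 6·12 + 5·13 = 138; Σxᵢ² = 62; σ²/τ² = 2/9.
β̂_MAP = 138 / (62 + 2/9) = 138/(560/9) = 621/280 ≈ 2.218.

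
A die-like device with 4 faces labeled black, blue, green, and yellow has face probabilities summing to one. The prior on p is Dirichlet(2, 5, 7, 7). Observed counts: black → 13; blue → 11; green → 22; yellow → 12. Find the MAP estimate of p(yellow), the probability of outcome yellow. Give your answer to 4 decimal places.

The posterior is Dirichlet(αᵢ + nᵢ) = Dirichlet(15, 16, 29, 19).
For a Dirichlet(a₁,…,a_K) with all aᵢ > 1, the mode has j-th component (aⱼ − 1)/(Σaᵢ − K).
Here Σaᵢ = 79 and K = 4, so p(yellow) = (19 − 1)/(79 − 4) = 18/75 ≈ 0.2400.

MAP estimate of p(yellow) = 0.2400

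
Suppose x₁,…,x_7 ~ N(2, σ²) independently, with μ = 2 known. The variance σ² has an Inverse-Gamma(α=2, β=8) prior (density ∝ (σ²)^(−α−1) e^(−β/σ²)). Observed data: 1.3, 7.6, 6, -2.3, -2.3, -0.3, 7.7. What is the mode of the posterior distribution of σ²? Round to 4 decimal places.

σ̂²_MAP = 10.6623

Sum of squared deviations about the known mean: SS = (1.3−2)² + (7.6−2)² + (6−2)² + (-2.3−2)² + (-2.3−2)² + (-0.3−2)² + (7.7−2)² = 122.61.
The Normal likelihood contributes (σ²)^(−n/2) exp(−SS/(2σ²)), so the posterior is Inverse-Gamma(α + n/2, β + SS/2) = Inverse-Gamma(5.5, 69.305).
The mode of Inverse-Gamma(a, b) is b/(a+1) = 69.305/6.5 ≈ 10.6623.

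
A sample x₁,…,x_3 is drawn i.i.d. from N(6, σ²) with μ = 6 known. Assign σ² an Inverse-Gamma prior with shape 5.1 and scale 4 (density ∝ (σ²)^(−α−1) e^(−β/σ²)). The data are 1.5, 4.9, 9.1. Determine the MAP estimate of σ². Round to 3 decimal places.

σ̂²_MAP = 2.570

Sum of squared deviations about the known mean: SS = (1.5−6)² + (4.9−6)² + (9.1−6)² = 31.07.
The Normal likelihood contributes (σ²)^(−n/2) exp(−SS/(2σ²)), so the posterior is Inverse-Gamma(α + n/2, β + SS/2) = Inverse-Gamma(6.6, 19.535).
The mode of Inverse-Gamma(a, b) is b/(a+1) = 19.535/7.6 ≈ 2.570.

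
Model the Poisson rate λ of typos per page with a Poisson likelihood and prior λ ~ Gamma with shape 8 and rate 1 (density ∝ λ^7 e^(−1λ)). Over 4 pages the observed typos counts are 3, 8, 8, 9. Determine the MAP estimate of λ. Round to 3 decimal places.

Σxᵢ = 3+8+8+9 = 28, with n = 4.
Posterior ∝ λ^7e^(−1λ) · λ^28e^(−4λ) = λ^35e^(−5λ), i.e. Gamma(shape=36, rate=5).
The mode of a Gamma(a, b) with a ≥ 1 (shape–rate) is (a−1)/b = 35/5 ≈ 7.000.

λ̂_MAP = 7.000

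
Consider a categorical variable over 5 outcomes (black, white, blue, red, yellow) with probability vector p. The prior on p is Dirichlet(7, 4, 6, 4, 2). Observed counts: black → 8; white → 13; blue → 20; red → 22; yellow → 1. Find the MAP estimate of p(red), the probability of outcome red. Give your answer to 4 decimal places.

MAP estimate of p(red) = 0.3049

The posterior is Dirichlet(αᵢ + nᵢ) = Dirichlet(15, 17, 26, 26, 3).
For a Dirichlet(a₁,…,a_K) with all aᵢ > 1, the mode has j-th component (aⱼ − 1)/(Σaᵢ − K).
Here Σaᵢ = 87 and K = 5, so p(red) = (26 − 1)/(87 − 5) = 25/82 ≈ 0.3049.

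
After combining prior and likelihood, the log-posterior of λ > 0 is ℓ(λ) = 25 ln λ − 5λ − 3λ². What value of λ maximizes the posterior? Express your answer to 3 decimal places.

λ̂_MAP = 1.667

ℓ'(λ) = 25/λ − 5 − 6λ. Setting this to zero and multiplying by λ: 6λ² + 5λ − 25 = 0.
λ = (−5 + √(5² + 4·6·25)) / (2·6) = (−5 + √625) / 12 = (−5 + 25)/12 = 5/3.
ℓ''(λ) = −25/λ² − 6 < 0, confirming a maximum.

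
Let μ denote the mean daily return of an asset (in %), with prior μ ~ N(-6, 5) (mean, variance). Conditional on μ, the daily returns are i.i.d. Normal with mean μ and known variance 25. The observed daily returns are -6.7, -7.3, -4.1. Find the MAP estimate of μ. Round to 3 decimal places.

μ̂_MAP = -6.013

n = 3; x̄ = ((-6.7) + (-7.3) + (-4.1))/3 = -18.1/3 = -181/30 ≈ -6.0333.
For a Normal prior and Normal likelihood with known variance, the posterior is Normal; its mode equals its mean, the precision-weighted average.
Prior precision 1/σ₀² = 1/5 = 0.2; data precision n/σ² = 3/25 = 0.12.
μ̂ = (0.2·(-6) + 0.12·(-181/30)) / (0.2 + 0.12) = (-1.924)/0.32 = -6.0125 ≈ -6.013.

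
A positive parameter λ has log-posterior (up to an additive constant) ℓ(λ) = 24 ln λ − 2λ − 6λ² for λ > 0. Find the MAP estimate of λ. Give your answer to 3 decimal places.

λ̂_MAP = 1.333

ℓ'(λ) = 24/λ − 2 − 12λ. Setting this to zero and multiplying by λ: 12λ² + 2λ − 24 = 0.
λ = (−2 + √(2² + 4·12·24)) / (2·12) = (−2 + √1156) / 24 = (−2 + 34)/24 = 4/3.
ℓ''(λ) = −24/λ² − 12 < 0, confirming a maximum.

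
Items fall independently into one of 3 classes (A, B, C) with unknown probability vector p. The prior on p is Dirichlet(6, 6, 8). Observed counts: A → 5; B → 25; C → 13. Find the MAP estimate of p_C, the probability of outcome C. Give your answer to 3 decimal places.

The posterior is Dirichlet(αᵢ + nᵢ) = Dirichlet(11, 31, 21).
For a Dirichlet(a₁,…,a_K) with all aᵢ > 1, the mode has j-th component (aⱼ − 1)/(Σaᵢ − K).
Here Σaᵢ = 63 and K = 3, so p_C = (21 − 1)/(63 − 3) = 20/60 ≈ 0.333.

MAP estimate of p_C = 0.333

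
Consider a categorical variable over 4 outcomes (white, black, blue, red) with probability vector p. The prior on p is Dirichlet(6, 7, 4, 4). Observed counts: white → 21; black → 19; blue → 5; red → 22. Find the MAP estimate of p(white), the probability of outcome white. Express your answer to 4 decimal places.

The posterior is Dirichlet(αᵢ + nᵢ) = Dirichlet(27, 26, 9, 26).
For a Dirichlet(a₁,…,a_K) with all aᵢ > 1, the mode has j-th component (aⱼ − 1)/(Σaᵢ − K).
Here Σaᵢ = 88 and K = 4, so p(white) = (27 − 1)/(88 − 4) = 26/84 ≈ 0.3095.

MAP estimate of p(white) = 0.3095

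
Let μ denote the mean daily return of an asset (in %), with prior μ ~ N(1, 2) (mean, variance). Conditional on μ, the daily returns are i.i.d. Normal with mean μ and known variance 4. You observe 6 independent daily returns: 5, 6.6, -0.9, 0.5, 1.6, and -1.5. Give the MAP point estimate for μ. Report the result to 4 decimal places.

μ̂_MAP = 1.6625

n = 6; x̄ = (5 + 6.6 + (-0.9) + 0.5 + 1.6 + (-1.5))/6 = 11.3/6 = 113/60 ≈ 1.8833.
For a Normal prior and Normal likelihood with known variance, the posterior is Normal; its mode equals its mean, the precision-weighted average.
Prior precision 1/σ₀² = 1/2 = 0.5; data precision n/σ² = 6/4 = 1.5.
μ̂ = (0.5·1 + 1.5·(113/60)) / (0.5 + 1.5) = 3.325/2 = 1.6625.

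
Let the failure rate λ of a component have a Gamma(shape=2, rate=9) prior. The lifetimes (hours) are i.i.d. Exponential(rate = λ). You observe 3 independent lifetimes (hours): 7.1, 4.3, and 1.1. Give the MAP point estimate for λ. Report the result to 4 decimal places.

The Exponential(rate=λ) likelihood is ∝ λ^n e^(−λΣtᵢ). Here n = 3 and Σtᵢ = 7.1 + 4.3 + 1.1 = 12.5.
Posterior ∝ λe^(−9λ) · λ^3e^(−12.5λ) = λ^4e^(−21.5λ), i.e. Gamma(5, 21.5).
Mode = (a−1)/b = 4/21.5 ≈ 0.1860.

λ̂_MAP = 0.1860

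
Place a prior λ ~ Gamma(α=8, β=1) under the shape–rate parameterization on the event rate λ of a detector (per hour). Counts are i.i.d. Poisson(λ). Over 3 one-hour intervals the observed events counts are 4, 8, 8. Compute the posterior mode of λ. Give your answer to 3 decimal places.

λ̂_MAP = 6.750

Σxᵢ = 4+8+8 = 20, with n = 3.
Posterior ∝ λ^7e^(−1λ) · λ^20e^(−3λ) = λ^27e^(−4λ), i.e. Gamma(shape=28, rate=4).
The mode of a Gamma(a, b) with a ≥ 1 (shape–rate) is (a−1)/b = 27/4 ≈ 6.750.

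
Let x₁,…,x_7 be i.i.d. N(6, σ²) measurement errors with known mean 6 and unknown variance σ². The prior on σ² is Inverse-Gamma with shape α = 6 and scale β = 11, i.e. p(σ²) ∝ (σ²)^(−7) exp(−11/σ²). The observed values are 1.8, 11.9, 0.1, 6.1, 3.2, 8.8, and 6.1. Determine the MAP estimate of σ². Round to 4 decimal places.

Sum of squared deviations about the known mean: SS = (1.8−6)² + (11.9−6)² + (0.1−6)² + (6.1−6)² + (3.2−6)² + (8.8−6)² + (6.1−6)² = 102.96.
The Normal likelihood contributes (σ²)^(−n/2) exp(−SS/(2σ²)), so the posterior is Inverse-Gamma(α + n/2, β + SS/2) = Inverse-Gamma(9.5, 62.48).
The mode of Inverse-Gamma(a, b) is b/(a+1) = 62.48/10.5 ≈ 5.9505.

σ̂²_MAP = 5.9505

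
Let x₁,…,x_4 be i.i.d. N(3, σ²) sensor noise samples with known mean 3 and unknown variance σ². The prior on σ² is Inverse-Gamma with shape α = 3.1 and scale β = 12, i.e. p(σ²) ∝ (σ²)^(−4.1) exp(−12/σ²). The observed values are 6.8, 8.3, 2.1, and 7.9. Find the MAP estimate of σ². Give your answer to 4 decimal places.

σ̂²_MAP = 7.4877

Sum of squared deviations about the known mean: SS = (6.8−3)² + (8.3−3)² + (2.1−3)² + (7.9−3)² = 67.35.
The Normal likelihood contributes (σ²)^(−n/2) exp(−SS/(2σ²)), so the posterior is Inverse-Gamma(α + n/2, β + SS/2) = Inverse-Gamma(5.1, 45.675).
The mode of Inverse-Gamma(a, b) is b/(a+1) = 45.675/6.1 ≈ 7.4877.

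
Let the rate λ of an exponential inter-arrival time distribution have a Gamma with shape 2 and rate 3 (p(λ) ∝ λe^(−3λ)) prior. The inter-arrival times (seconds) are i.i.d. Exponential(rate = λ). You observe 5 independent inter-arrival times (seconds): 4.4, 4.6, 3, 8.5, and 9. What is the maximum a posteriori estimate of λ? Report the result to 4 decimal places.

The Exponential(rate=λ) likelihood is ∝ λ^n e^(−λΣtᵢ). Here n = 5 and Σtᵢ = 4.4 + 4.6 + 3 + 8.5 + 9 = 29.5.
Posterior ∝ λe^(−3λ) · λ^5e^(−29.5λ) = λ^6e^(−32.5λ), i.e. Gamma(7, 32.5).
Mode = (a−1)/b = 6/32.5 ≈ 0.1846.

λ̂_MAP = 0.1846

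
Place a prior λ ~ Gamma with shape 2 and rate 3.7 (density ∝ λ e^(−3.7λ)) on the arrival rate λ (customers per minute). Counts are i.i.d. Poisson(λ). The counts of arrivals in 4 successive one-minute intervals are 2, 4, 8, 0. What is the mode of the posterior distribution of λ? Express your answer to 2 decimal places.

Σxᵢ = 2+4+8+0 = 14, with n = 4.
Posterior ∝ λe^(−3.7λ) · λ^14e^(−4λ) = λ^15e^(−7.7λ), i.e. Gamma(shape=16, rate=7.7).
The mode of a Gamma(a, b) with a ≥ 1 (shape–rate) is (a−1)/b = 15/7.7 ≈ 1.95.

λ̂_MAP = 1.95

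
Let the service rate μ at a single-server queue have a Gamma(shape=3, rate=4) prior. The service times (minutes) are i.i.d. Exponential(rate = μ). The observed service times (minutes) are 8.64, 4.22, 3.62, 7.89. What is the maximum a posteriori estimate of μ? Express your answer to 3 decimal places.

The Exponential(rate=μ) likelihood is ∝ μ^n e^(−μΣtᵢ). Here n = 4 and Σtᵢ = 8.64 + 4.22 + 3.62 + 7.89 = 24.37.
Posterior ∝ μ^2e^(−4μ) · μ^4e^(−24.37μ) = μ^6e^(−28.37μ), i.e. Gamma(7, 28.37).
Mode = (a−1)/b = 6/28.37 ≈ 0.211.

μ̂_MAP = 0.211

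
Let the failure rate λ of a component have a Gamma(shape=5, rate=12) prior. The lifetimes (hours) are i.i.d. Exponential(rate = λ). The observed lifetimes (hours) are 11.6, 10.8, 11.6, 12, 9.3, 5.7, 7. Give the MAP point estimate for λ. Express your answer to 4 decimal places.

The Exponential(rate=λ) likelihood is ∝ λ^n e^(−λΣtᵢ). Here n = 7 and Σtᵢ = 11.6 + 10.8 + 11.6 + 12 + 9.3 + 5.7 + 7 = 68.
Posterior ∝ λ^4e^(−12λ) · λ^7e^(−68λ) = λ^11e^(−80λ), i.e. Gamma(12, 80).
Mode = (a−1)/b = 11/80 ≈ 0.1375.

λ̂_MAP = 0.1375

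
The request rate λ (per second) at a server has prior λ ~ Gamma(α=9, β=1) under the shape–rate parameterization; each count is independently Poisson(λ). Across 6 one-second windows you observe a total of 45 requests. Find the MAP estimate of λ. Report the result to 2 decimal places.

λ̂_MAP = 7.57

Σxᵢ = 45, n = 6.
Posterior ∝ λ^8e^(−1λ) · λ^45e^(−6λ) = λ^53e^(−7λ), i.e. Gamma(shape=54, rate=7).
The mode of a Gamma(a, b) with a ≥ 1 (shape–rate) is (a−1)/b = 53/7 ≈ 7.57.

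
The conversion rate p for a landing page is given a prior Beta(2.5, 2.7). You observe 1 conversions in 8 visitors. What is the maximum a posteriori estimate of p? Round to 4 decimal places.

p̂_MAP = 0.2232

Prior: Beta(2.5, 2.7).
Data: 1 success in 8 trials. The binomial likelihood contributes p(1−p)^7, so the posterior is Beta(2.5+1, 2.7+7) = Beta(3.5, 9.7).
For Beta(a, b) with a, b > 1 the mode is (a−1)/(a+b−2) = 2.5/11.2 ≈ 0.2232.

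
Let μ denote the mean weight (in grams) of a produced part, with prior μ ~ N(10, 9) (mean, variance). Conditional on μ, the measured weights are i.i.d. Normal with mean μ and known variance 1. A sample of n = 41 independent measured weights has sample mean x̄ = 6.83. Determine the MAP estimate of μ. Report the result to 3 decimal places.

μ̂_MAP = 6.839

n = 41, x̄ = 6.83.
For a Normal prior and Normal likelihood with known variance, the posterior is Normal; its mode equals its mean, the precision-weighted average.
Prior precision 1/σ₀² = 1/9; data precision n/σ² = 41/1 = 41.
μ̂ = ((1/9)·10 + 41·6.83) / (1/9 + 41) = (253027/900)/(370/9) = 253027/37000 ≈ 6.839.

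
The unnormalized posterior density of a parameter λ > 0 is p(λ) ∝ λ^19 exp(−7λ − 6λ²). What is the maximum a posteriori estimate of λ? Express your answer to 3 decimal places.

ℓ'(λ) = 19/λ − 7 − 12λ. Setting this to zero and multiplying by λ: 12λ² + 7λ − 19 = 0.
λ = (−7 + √(7² + 4·12·19)) / (2·12) = (−7 + √961) / 24 = (−7 + 31)/24 = 1.
ℓ''(λ) = −19/λ² − 12 < 0, confirming a maximum.

λ̂_MAP = 1.000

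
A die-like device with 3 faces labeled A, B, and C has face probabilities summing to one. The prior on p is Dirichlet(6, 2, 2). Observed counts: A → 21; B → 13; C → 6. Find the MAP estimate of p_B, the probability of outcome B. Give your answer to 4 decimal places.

The posterior is Dirichlet(αᵢ + nᵢ) = Dirichlet(27, 15, 8).
For a Dirichlet(a₁,…,a_K) with all aᵢ > 1, the mode has j-th component (aⱼ − 1)/(Σaᵢ − K).
Here Σaᵢ = 50 and K = 3, so p_B = (15 − 1)/(50 − 3) = 14/47 ≈ 0.2979.

MAP estimate of p_B = 0.2979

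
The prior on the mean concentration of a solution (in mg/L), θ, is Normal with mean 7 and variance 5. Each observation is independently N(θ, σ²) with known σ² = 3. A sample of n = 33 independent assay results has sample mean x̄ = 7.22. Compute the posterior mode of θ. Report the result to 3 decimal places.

n = 33, x̄ = 7.22.
For a Normal prior and Normal likelihood with known variance, the posterior is Normal; its mode equals its mean, the precision-weighted average.
Prior precision 1/σ₀² = 1/5 = 0.2; data precision n/σ² = 33/3 = 11.
θ̂ = (0.2·7 + 11·7.22) / (0.2 + 11) = 80.82/11.2 = 4041/560 ≈ 7.216.

θ̂_MAP = 7.216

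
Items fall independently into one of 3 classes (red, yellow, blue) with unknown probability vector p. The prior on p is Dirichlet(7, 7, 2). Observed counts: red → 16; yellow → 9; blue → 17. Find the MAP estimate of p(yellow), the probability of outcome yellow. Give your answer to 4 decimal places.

The posterior is Dirichlet(αᵢ + nᵢ) = Dirichlet(23, 16, 19).
For a Dirichlet(a₁,…,a_K) with all aᵢ > 1, the mode has j-th component (aⱼ − 1)/(Σaᵢ − K).
Here Σaᵢ = 58 and K = 3, so p(yellow) = (16 − 1)/(58 − 3) = 15/55 ≈ 0.2727.

MAP estimate of p(yellow) = 0.2727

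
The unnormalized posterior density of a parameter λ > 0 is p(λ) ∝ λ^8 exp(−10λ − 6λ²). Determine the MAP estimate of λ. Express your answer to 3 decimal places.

ℓ'(λ) = 8/λ − 10 − 12λ. Setting this to zero and multiplying by λ: 12λ² + 10λ − 8 = 0.
λ = (−10 + √(10² + 4·12·8)) / (2·12) = (−10 + √484) / 24 = (−10 + 22)/24 = 1/2.
ℓ''(λ) = −8/λ² − 12 < 0, confirming a maximum.

λ̂_MAP = 0.500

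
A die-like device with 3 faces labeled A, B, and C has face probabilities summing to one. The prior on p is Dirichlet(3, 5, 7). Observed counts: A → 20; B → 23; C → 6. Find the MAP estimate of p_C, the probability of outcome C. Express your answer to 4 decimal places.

The posterior is Dirichlet(αᵢ + nᵢ) = Dirichlet(23, 28, 13).
For a Dirichlet(a₁,…,a_K) with all aᵢ > 1, the mode has j-th component (aⱼ − 1)/(Σaᵢ − K).
Here Σaᵢ = 64 and K = 3, so p_C = (13 − 1)/(64 − 3) = 12/61 ≈ 0.1967.

MAP estimate of p_C = 0.1967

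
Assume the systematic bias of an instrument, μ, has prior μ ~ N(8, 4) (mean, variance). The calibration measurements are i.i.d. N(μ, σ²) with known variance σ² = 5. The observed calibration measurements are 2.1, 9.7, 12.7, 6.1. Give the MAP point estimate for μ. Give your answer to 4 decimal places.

n = 4; x̄ = (2.1 + 9.7 + 12.7 + 6.1)/4 = 30.6/4 = 7.65.
For a Normal prior and Normal likelihood with known variance, the posterior is Normal; its mode equals its mean, the precision-weighted average.
Prior precision 1/σ₀² = 1/4 = 0.25; data precision n/σ² = 4/5 = 0.8.
μ̂ = (0.25·8 + 0.8·7.65) / (0.25 + 0.8) = 8.12/1.05 = 116/15 ≈ 7.7333.

μ̂_MAP = 7.7333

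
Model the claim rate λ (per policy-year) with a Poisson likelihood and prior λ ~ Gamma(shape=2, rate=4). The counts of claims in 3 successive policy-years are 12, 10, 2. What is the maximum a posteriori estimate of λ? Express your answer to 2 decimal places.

λ̂_MAP = 3.57

Σxᵢ = 12+10+2 = 24, with n = 3.
Posterior ∝ λe^(−4λ) · λ^24e^(−3λ) = λ^25e^(−7λ), i.e. Gamma(shape=26, rate=7).
The mode of a Gamma(a, b) with a ≥ 1 (shape–rate) is (a−1)/b = 25/7 ≈ 3.57.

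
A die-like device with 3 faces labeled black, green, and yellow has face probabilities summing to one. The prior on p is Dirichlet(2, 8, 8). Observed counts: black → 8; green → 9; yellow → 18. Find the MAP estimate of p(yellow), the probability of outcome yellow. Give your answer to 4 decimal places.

MAP estimate of p(yellow) = 0.5000

The posterior is Dirichlet(αᵢ + nᵢ) = Dirichlet(10, 17, 26).
For a Dirichlet(a₁,…,a_K) with all aᵢ > 1, the mode has j-th component (aⱼ − 1)/(Σaᵢ − K).
Here Σaᵢ = 53 and K = 3, so p(yellow) = (26 − 1)/(53 − 3) = 25/50 ≈ 0.5000.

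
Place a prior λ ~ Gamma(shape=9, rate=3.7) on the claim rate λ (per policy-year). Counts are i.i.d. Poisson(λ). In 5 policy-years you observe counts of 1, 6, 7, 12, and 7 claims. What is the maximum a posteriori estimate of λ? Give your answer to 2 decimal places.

λ̂_MAP = 4.71

Σxᵢ = 1+6+7+12+7 = 33, with n = 5.
Posterior ∝ λ^8e^(−3.7λ) · λ^33e^(−5λ) = λ^41e^(−8.7λ), i.e. Gamma(shape=42, rate=8.7).
The mode of a Gamma(a, b) with a ≥ 1 (shape–rate) is (a−1)/b = 41/8.7 ≈ 4.71.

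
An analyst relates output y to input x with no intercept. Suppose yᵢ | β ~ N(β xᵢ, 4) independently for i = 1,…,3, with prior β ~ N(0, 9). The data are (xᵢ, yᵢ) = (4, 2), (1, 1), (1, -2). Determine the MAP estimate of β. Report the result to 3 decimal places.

β̂_MAP = 0.380

log p(β | y) = −Σ(yᵢ − βxᵢ)²/(2·4) − β²/(2·9) + const.
Setting the derivative to zero: Σxᵢ(yᵢ − βxᵢ)/4 − β/9 = 0, so β = Σxᵢyᵢ / (Σxᵢ² + σ²/τ²).
Σxᵢyᵢ = 4·2 + 1·1 + 1·(-2) = 7; Σxᵢ² = 18; σ²/τ² = 4/9.
β̂_MAP = 7 / (18 + 4/9) = 7/(166/9) = 63/166 ≈ 0.380.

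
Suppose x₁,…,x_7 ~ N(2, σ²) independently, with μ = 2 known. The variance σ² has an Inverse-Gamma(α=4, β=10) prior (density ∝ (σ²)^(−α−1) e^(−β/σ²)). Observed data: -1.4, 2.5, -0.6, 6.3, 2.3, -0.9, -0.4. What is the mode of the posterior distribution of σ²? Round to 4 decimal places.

Sum of squared deviations about the known mean: SS = (-1.4−2)² + (2.5−2)² + (-0.6−2)² + (6.3−2)² + (2.3−2)² + (-0.9−2)² + (-0.4−2)² = 51.32.
The Normal likelihood contributes (σ²)^(−n/2) exp(−SS/(2σ²)), so the posterior is Inverse-Gamma(α + n/2, β + SS/2) = Inverse-Gamma(7.5, 35.66).
The mode of Inverse-Gamma(a, b) is b/(a+1) = 35.66/8.5 ≈ 4.1953.

σ̂²_MAP = 4.1953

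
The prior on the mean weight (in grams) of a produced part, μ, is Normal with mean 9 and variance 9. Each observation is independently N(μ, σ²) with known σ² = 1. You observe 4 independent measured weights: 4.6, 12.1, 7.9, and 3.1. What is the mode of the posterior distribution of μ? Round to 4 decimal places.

n = 4; x̄ = (4.6 + 12.1 + 7.9 + 3.1)/4 = 27.7/4 = 6.925.
For a Normal prior and Normal likelihood with known variance, the posterior is Normal; its mode equals its mean, the precision-weighted average.
Prior precision 1/σ₀² = 1/9; data precision n/σ² = 4/1 = 4.
μ̂ = ((1/9)·9 + 4·6.925) / (1/9 + 4) = 28.7/(37/9) = 2583/370 ≈ 6.9811.

μ̂_MAP = 6.9811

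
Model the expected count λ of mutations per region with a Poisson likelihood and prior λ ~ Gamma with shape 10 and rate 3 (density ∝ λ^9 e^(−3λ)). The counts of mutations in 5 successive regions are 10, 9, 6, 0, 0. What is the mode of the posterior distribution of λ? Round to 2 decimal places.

Σxᵢ = 10+9+6+0+0 = 25, with n = 5.
Posterior ∝ λ^9e^(−3λ) · λ^25e^(−5λ) = λ^34e^(−8λ), i.e. Gamma(shape=35, rate=8).
The mode of a Gamma(a, b) with a ≥ 1 (shape–rate) is (a−1)/b = 34/8 ≈ 4.25.

λ̂_MAP = 4.25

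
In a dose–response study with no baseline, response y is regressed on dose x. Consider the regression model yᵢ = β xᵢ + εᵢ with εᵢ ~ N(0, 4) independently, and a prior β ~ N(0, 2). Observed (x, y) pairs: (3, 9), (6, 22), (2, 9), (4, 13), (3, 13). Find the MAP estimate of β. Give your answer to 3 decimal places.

β̂_MAP = 3.526

log p(β | y) = −Σ(yᵢ − βxᵢ)²/(2·4) − β²/(2·2) + const.
Setting the derivative to zero: Σxᵢ(yᵢ − βxᵢ)/4 − β/2 = 0, so β = Σxᵢyᵢ / (Σxᵢ² + σ²/τ²).
Σxᵢyᵢ = 3·9 + 6·22 + 2·9 + 4·13 + 3·13 = 268; Σxᵢ² = 74; σ²/τ² = 2.
β̂_MAP = 268 / (74 + 2) = 268/76 ≈ 3.526.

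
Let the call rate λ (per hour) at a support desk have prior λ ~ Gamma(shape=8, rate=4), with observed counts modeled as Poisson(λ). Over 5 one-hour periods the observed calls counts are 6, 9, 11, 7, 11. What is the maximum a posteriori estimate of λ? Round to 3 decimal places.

λ̂_MAP = 5.667

Σxᵢ = 6+9+11+7+11 = 44, with n = 5.
Posterior ∝ λ^7e^(−4λ) · λ^44e^(−5λ) = λ^51e^(−9λ), i.e. Gamma(shape=52, rate=9).
The mode of a Gamma(a, b) with a ≥ 1 (shape–rate) is (a−1)/b = 51/9 ≈ 5.667.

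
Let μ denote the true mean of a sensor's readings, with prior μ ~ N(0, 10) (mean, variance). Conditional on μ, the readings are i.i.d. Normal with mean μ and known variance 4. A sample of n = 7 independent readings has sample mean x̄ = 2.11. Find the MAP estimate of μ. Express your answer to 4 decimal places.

μ̂_MAP = 1.9959

n = 7, x̄ = 2.11.
For a Normal prior and Normal likelihood with known variance, the posterior is Normal; its mode equals its mean, the precision-weighted average.
Prior precision 1/σ₀² = 1/10 = 0.1; data precision n/σ² = 7/4 = 1.75.
μ̂ = (0.1·0 + 1.75·2.11) / (0.1 + 1.75) = 3.6925/1.85 = 1477/740 ≈ 1.9959.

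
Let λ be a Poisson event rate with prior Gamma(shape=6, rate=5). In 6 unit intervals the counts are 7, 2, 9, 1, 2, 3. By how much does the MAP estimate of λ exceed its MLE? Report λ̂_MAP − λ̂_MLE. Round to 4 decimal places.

MAP − MLE = -1.3636

Σxᵢ = 24. Posterior is Gamma(30, 11); MAP = (30−1)/11 = 29/11 ≈ 2.63636.
MLE = x̄ = 24/6 ≈ 4.00000.
Difference = 29/11 − 24/6 = -15/11 ≈ -1.3636.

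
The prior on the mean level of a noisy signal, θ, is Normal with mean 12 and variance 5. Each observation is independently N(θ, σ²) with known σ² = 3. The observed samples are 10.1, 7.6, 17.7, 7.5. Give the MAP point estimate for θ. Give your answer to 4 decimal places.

θ̂_MAP = 10.8913

n = 4; x̄ = (10.1 + 7.6 + 17.7 + 7.5)/4 = 42.9/4 = 10.725.
For a Normal prior and Normal likelihood with known variance, the posterior is Normal; its mode equals its mean, the precision-weighted average.
Prior precision 1/σ₀² = 1/5 = 0.2; data precision n/σ² = 4/3.
θ̂ = (0.2·12 + (4/3)·10.725) / (0.2 + 4/3) = 16.7/(23/15) = 501/46 ≈ 10.8913.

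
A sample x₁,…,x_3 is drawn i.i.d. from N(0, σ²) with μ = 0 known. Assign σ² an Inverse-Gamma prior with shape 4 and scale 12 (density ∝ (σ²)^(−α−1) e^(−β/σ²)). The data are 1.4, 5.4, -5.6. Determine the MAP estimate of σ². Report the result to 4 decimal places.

Sum of squared deviations about the known mean: SS = (1.4−0)² + (5.4−0)² + (-5.6−0)² = 62.48.
The Normal likelihood contributes (σ²)^(−n/2) exp(−SS/(2σ²)), so the posterior is Inverse-Gamma(α + n/2, β + SS/2) = Inverse-Gamma(5.5, 43.24).
The mode of Inverse-Gamma(a, b) is b/(a+1) = 43.24/6.5 ≈ 6.6523.

σ̂²_MAP = 6.6523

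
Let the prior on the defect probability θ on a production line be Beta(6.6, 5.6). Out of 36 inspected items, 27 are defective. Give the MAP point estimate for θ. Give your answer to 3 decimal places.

Prior: Beta(6.6, 5.6).
Data: 27 successes in 36 trials. The binomial likelihood contributes θ^27(1−θ)^9, so the posterior is Beta(6.6+27, 5.6+9) = Beta(33.6, 14.6).
For Beta(a, b) with a, b > 1 the mode is (a−1)/(a+b−2) = 32.6/46.2 ≈ 0.706.

θ̂_MAP = 0.706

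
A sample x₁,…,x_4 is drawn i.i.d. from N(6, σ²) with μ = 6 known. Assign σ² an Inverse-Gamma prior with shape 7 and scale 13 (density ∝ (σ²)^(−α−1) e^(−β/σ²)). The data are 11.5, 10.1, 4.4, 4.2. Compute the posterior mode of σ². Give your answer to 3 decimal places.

Sum of squared deviations about the known mean: SS = (11.5−6)² + (10.1−6)² + (4.4−6)² + (4.2−6)² = 52.86.
The Normal likelihood contributes (σ²)^(−n/2) exp(−SS/(2σ²)), so the posterior is Inverse-Gamma(α + n/2, β + SS/2) = Inverse-Gamma(9, 39.43).
The mode of Inverse-Gamma(a, b) is b/(a+1) = 39.43/10 ≈ 3.943.

σ̂²_MAP = 3.943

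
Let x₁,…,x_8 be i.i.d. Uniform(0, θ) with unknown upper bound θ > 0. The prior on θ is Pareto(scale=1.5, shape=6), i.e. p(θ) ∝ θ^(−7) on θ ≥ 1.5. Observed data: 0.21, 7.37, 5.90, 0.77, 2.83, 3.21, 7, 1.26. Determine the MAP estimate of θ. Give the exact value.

θ̂_MAP = 7.37

The Uniform(0, θ) likelihood is θ^(−n) for θ ≥ max(xᵢ), zero otherwise. Here max(xᵢ) = 7.37.
Posterior ∝ θ^(−7) · θ^(−8) = θ^(−15) on θ ≥ max(1.5, 7.37) = 7.37.
This density is strictly decreasing in θ, so the posterior mode lies at the lower boundary of the support.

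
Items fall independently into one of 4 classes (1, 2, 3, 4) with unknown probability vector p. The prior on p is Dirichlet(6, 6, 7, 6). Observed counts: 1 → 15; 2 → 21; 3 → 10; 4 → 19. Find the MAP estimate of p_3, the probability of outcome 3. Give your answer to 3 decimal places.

The posterior is Dirichlet(αᵢ + nᵢ) = Dirichlet(21, 27, 17, 25).
For a Dirichlet(a₁,…,a_K) with all aᵢ > 1, the mode has j-th component (aⱼ − 1)/(Σaᵢ − K).
Here Σaᵢ = 90 and K = 4, so p_3 = (17 − 1)/(90 − 4) = 16/86 ≈ 0.186.

MAP estimate: 0.186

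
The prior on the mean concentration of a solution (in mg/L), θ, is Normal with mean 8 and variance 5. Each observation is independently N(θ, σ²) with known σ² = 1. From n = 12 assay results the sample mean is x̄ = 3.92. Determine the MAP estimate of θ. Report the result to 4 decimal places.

θ̂_MAP = 3.9869

n = 12, x̄ = 3.92.
For a Normal prior and Normal likelihood with known variance, the posterior is Normal; its mode equals its mean, the precision-weighted average.
Prior precision 1/σ₀² = 1/5 = 0.2; data precision n/σ² = 12/1 = 12.
θ̂ = (0.2·8 + 12·3.92) / (0.2 + 12) = 48.64/12.2 = 1216/305 ≈ 3.9869.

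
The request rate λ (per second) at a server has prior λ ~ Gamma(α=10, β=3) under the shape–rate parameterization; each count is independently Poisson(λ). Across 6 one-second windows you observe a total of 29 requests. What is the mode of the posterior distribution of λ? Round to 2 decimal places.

Σxᵢ = 29, n = 6.
Posterior ∝ λ^9e^(−3λ) · λ^29e^(−6λ) = λ^38e^(−9λ), i.e. Gamma(shape=39, rate=9).
The mode of a Gamma(a, b) with a ≥ 1 (shape–rate) is (a−1)/b = 38/9 ≈ 4.22.

λ̂_MAP = 4.22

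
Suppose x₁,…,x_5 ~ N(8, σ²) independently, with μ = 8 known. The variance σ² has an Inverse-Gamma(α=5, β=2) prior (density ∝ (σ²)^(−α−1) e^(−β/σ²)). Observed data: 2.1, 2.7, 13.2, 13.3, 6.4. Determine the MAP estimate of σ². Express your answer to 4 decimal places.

σ̂²_MAP = 7.3288

Sum of squared deviations about the known mean: SS = (2.1−8)² + (2.7−8)² + (13.2−8)² + (13.3−8)² + (6.4−8)² = 120.59.
The Normal likelihood contributes (σ²)^(−n/2) exp(−SS/(2σ²)), so the posterior is Inverse-Gamma(α + n/2, β + SS/2) = Inverse-Gamma(7.5, 62.295).
The mode of Inverse-Gamma(a, b) is b/(a+1) = 62.295/8.5 ≈ 7.3288.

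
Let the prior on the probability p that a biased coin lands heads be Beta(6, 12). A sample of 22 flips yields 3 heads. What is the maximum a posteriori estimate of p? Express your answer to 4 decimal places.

Prior: Beta(6, 12).
Data: 3 successes in 22 trials. The binomial likelihood contributes p^3(1−p)^19, so the posterior is Beta(6+3, 12+19) = Beta(9, 31).
For Beta(a, b) with a, b > 1 the mode is (a−1)/(a+b−2) = 8/38 ≈ 0.2105.

p̂_MAP = 0.2105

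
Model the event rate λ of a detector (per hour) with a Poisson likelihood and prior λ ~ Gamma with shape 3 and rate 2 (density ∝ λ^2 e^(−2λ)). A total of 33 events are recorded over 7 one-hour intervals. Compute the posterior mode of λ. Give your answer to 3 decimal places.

Σxᵢ = 33, n = 7.
Posterior ∝ λ^2e^(−2λ) · λ^33e^(−7λ) = λ^35e^(−9λ), i.e. Gamma(shape=36, rate=9).
The mode of a Gamma(a, b) with a ≥ 1 (shape–rate) is (a−1)/b = 35/9 ≈ 3.889.

λ̂_MAP = 3.889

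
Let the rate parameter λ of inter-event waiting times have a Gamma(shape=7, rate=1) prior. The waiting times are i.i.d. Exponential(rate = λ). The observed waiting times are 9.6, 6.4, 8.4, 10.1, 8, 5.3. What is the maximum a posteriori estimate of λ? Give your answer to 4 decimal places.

The Exponential(rate=λ) likelihood is ∝ λ^n e^(−λΣtᵢ). Here n = 6 and Σtᵢ = 9.6 + 6.4 + 8.4 + 10.1 + 8 + 5.3 = 47.8.
Posterior ∝ λ^6e^(−1λ) · λ^6e^(−47.8λ) = λ^12e^(−48.8λ), i.e. Gamma(13, 48.8).
Mode = (a−1)/b = 12/48.8 ≈ 0.2459.

λ̂_MAP = 0.2459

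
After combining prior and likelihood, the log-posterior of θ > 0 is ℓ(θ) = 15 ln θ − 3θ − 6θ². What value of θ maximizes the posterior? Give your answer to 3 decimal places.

ℓ'(θ) = 15/θ − 3 − 12θ. Setting this to zero and multiplying by θ: 12θ² + 3θ − 15 = 0.
θ = (−3 + √(3² + 4·12·15)) / (2·12) = (−3 + √729) / 24 = (−3 + 27)/24 = 1.
ℓ''(θ) = −15/θ² − 12 < 0, confirming a maximum.

θ̂_MAP = 1.000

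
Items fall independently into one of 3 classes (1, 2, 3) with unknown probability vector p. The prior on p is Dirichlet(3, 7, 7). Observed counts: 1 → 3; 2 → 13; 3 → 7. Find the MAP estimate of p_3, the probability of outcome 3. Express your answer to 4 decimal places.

The posterior is Dirichlet(αᵢ + nᵢ) = Dirichlet(6, 20, 14).
For a Dirichlet(a₁,…,a_K) with all aᵢ > 1, the mode has j-th component (aⱼ − 1)/(Σaᵢ − K).
Here Σaᵢ = 40 and K = 3, so p_3 = (14 − 1)/(40 − 3) = 13/37 ≈ 0.3514.

MAP estimate: 0.3514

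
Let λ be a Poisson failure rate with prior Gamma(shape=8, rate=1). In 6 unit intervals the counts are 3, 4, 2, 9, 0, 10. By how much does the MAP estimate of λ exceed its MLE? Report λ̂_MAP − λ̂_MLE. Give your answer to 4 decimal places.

Σxᵢ = 28. Posterior is Gamma(36, 7); MAP = (36−1)/7 = 35/7 ≈ 5.00000.
MLE = x̄ = 28/6 ≈ 4.66667.
Difference = 35/7 − 28/6 = 1/3 ≈ 0.3333.

MAP − MLE = 0.3333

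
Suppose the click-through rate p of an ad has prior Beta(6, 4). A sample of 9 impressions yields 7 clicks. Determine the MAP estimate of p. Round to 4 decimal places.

p̂_MAP = 0.7059

Prior: Beta(6, 4).
Data: 7 successes in 9 trials. The binomial likelihood contributes p^7(1−p)^2, so the posterior is Beta(6+7, 4+2) = Beta(13, 6).
For Beta(a, b) with a, b > 1 the mode is (a−1)/(a+b−2) = 12/17 ≈ 0.7059.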